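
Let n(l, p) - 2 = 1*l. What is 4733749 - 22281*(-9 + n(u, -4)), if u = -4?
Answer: 4978840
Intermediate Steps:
n(l, p) = 2 + l (n(l, p) = 2 + 1*l = 2 + l)
4733749 - 22281*(-9 + n(u, -4)) = 4733749 - 22281*(-9 + (2 - 4)) = 4733749 - 22281*(-9 - 2) = 4733749 - 22281*(-11) = 4733749 - 3183*(-77) = 4733749 + 245091 = 4978840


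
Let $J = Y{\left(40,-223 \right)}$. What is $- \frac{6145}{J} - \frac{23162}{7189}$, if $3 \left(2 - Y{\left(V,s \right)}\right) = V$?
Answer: $\frac{131741707}{244426} \approx 538.98$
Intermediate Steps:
$Y{\left(V,s \right)} = 2 - \frac{V}{3}$
$J = - \frac{34}{3}$ ($J = 2 - \frac{40}{3} = - \frac{34}{3} \approx -11.333$)
$- \frac{6145}{J} - \frac{23162}{7189} = - \frac{6145}{- \frac{34}{3}} - \frac{23162}{7189} = \left(-6145\right) \left(- \frac{3}{34}\right) - \frac{23162}{7189} = \frac{18435}{34} - \frac{23162}{7189} = \frac{131741707}{244426}$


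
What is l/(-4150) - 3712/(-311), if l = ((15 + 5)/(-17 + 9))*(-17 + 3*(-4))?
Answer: 6152901/516260 ≈ 11.918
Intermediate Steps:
l = 145/2 (l = (20/(-8))*(-17 - 12) = (20*(-⅛))*(-29) = -5/2*(-29) = 145/2 ≈ 72.500)
l/(-4150) - 3712/(-311) = (145/2)/(-4150) - 3712/(-311) = (145/2)*(-1/4150) - 3712*(-1/311) = -29/1660 + 3712/311 = 6152901/516260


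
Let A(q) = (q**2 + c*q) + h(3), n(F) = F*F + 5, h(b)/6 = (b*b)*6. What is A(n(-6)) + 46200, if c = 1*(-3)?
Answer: 48082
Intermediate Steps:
h(b) = 36*b**2 (h(b) = 6*((b*b)*6) = 6*(b**2*6) = 6*(6*b**2) = 36*b**2)
n(F) = 5 + F**2 (n(F) = F**2 + 5 = 5 + F**2)
c = -3
A(q) = 324 + q**2 - 3*q (A(q) = (q**2 - 3*q) + 36*3**2 = (q**2 - 3*q) + 36*9 = (q**2 - 3*q) + 324 = 324 + q**2 - 3*q)
A(n(-6)) + 46200 = (324 + (5 + (-6)**2)**2 - 3*(5 + (-6)**2)) + 46200 = (324 + (5 + 36)**2 - 3*(5 + 36)) + 46200 = (324 + 41**2 - 3*41) + 46200 = (324 + 1681 - 123) + 46200 = 1882 + 46200 = 48082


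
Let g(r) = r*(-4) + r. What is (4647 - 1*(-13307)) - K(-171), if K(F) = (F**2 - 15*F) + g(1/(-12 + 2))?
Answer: -138523/10 ≈ -13852.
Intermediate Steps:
g(r) = -3*r (g(r) = -4*r + r = -3*r)
K(F) = 3/10 + F**2 - 15*F (K(F) = (F**2 - 15*F) - 3/(-12 + 2) = (F**2 - 15*F) - 3/(-10) = (F**2 - 15*F) - 3*(-1/10) = (F**2 - 15*F) + 3/10 = 3/10 + F**2 - 15*F)
(4647 - 1*(-13307)) - K(-171) = (4647 - 1*(-13307)) - (3/10 + (-171)**2 - 15*(-171)) = (4647 + 13307) - (3/10 + 29241 + 2565) = 17954 - 1*318063/10 = 17954 - 318063/10 = -138523/10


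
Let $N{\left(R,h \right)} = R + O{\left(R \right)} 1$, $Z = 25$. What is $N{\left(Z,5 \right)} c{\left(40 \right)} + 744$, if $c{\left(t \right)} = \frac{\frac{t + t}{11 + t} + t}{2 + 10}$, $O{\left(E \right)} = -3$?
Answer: $\frac{125492}{153} \approx 820.21$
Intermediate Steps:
$N{\left(R,h \right)} = -3 + R$ ($N{\left(R,h \right)} = R - 3 = -3 + R$)
$c{\left(t \right)} = \frac{t}{12} + \frac{t}{6 \left(11 + t\right)}$ ($c{\left(t \right)} = \frac{\frac{2 t}{11 + t} + t}{12} = \left(\frac{2 t}{11 + t} + t\right) \frac{1}{12} = \left(t + \frac{2 t}{11 + t}\right) \frac{1}{12} = \frac{t}{12} + \frac{t}{6 \left(11 + t\right)}$)
$N{\left(Z,5 \right)} c{\left(40 \right)} + 744 = \left(-3 + 25\right) \frac{1}{12} \cdot 40 \frac{1}{11 + 40} \left(13 + 40\right) + 744 = 22 \cdot \frac{1}{12} \cdot 40 \cdot \frac{1}{51} \cdot 53 + 744 = 22 \cdot \frac{530}{153} + 744 = \frac{11660}{153} + 744 = \frac{125492}{153}$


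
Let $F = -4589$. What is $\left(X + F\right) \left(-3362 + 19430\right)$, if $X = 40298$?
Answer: $573772212$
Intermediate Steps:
$\left(X + F\right) \left(-3362 + 19430\right) = \left(40298 - 4589\right) \left(-3362 + 19430\right) = 35709 \cdot 16068 = 573772212$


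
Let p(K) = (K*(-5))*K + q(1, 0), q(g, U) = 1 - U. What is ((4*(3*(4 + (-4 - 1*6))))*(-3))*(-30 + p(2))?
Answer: -10584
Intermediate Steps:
p(K) = 1 - 5*K**2 (p(K) = (K*(-5))*K + (1 - 1*0) = (-5*K)*K + (1 + 0) = -5*K**2 + 1 = 1 - 5*K**2)
((4*(3*(4 + (-4 - 1*6))))*(-3))*(-30 + p(2)) = ((4*(3*(4 + (-4 - 1*6))))*(-3))*(-30 + (1 - 5*2**2)) = ((4*(3*(4 + (-4 - 6))))*(-3))*(-30 + (1 - 5*4)) = ((4*(3*(4 - 10)))*(-3))*(-30 + (1 - 20)) = ((4*(3*(-6)))*(-3))*(-30 - 19) = ((4*(-18))*(-3))*(-49) = -72*(-3)*(-49) = 216*(-49) = -10584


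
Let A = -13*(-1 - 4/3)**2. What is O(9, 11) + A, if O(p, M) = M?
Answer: -538/9 ≈ -59.778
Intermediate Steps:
A = -637/9 (A = -13*(-1 - 4*1/3)**2 = -13*(-1 - 4/3)**2 = -13*(-7/3)**2 = -13*49/9 = -637/9 ≈ -70.778)
O(9, 11) + A = 11 - 637/9 = -538/9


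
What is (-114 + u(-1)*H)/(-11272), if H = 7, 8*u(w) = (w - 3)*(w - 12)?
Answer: 137/22544 ≈ 0.0060770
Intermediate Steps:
u(w) = (-12 + w)*(-3 + w)/8 (u(w) = ((w - 3)*(w - 12))/8 = ((-3 + w)*(-12 + w))/8 = ((-12 + w)*(-3 + w))/8 = (-12 + w)*(-3 + w)/8)
(-114 + u(-1)*H)/(-11272) = (-114 + (9/2 - 15/8*(-1) + (1/8)*(-1)**2)*7)/(-11272) = (-114 + (9/2 + 15/8 + (1/8)*1)*7)*(-1/11272) = (-114 + (9/2 + 15/8 + 1/8)*7)*(-1/11272) = (-114 + (13/2)*7)*(-1/11272) = (-114 + 91/2)*(-1/11272) = -137/2*(-1/11272) = 137/22544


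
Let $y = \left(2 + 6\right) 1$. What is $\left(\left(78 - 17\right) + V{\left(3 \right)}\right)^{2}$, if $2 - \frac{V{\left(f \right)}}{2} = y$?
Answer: $2401$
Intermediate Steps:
$y = 8$ ($y = 8 \cdot 1 = 8$)
$V{\left(f \right)} = -12$ ($V{\left(f \right)} = 4 - 16 = -12$)
$\left(\left(78 - 17\right) + V{\left(3 \right)}\right)^{2} = \left(\left(78 - 17\right) - 12\right)^{2} = \left(61 - 12\right)^{2} = 49^{2} = 2401$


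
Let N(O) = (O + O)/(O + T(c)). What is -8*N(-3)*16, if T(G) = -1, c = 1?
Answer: -192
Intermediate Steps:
N(O) = 2*O/(-1 + O) (N(O) = (O + O)/(O - 1) = (2*O)/(-1 + O) = 2*O/(-1 + O))
-8*N(-3)*16 = -16*(-3)/(-1 - 3)*16 = -16*(-3)/(-4)*16 = -16*(-3)*(-1)/4*16 = -8*3/2*16 = -12*16 = -192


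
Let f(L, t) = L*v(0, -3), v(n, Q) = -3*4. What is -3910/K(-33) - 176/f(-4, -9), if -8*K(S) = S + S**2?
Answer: 571/22 ≈ 25.955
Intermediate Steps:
v(n, Q) = -12
K(S) = -S/8 - S**2/8 (K(S) = -(S + S**2)/8 = -S/8 - S**2/8)
f(L, t) = -12*L (f(L, t) = L*(-12) = -12*L)
-3910/K(-33) - 176/f(-4, -9) = -3910*8/(33*(1 - 33)) - 176/((-12*(-4))) = -3910/((-1/8*(-33)*(-32))) - 176/48 = -3910/(-132) - 176*1/48 = -3910*(-1/132) - 11/3 = 1955/66 - 11/3 = 571/22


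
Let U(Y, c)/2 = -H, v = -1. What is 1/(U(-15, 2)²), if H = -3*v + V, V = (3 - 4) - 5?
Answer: 1/36 ≈ 0.027778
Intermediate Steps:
V = -6 (V = -1 - 5 = -6)
H = -3 (H = -3*(-1) - 6 = 3 - 6 = -3)
U(Y, c) = 6 (U(Y, c) = 2*(-1*(-3)) = 2*3 = 6)
1/(U(-15, 2)²) = 1/(6²) = 1/36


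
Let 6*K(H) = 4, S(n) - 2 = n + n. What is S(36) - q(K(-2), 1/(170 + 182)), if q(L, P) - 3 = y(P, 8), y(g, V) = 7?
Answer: 64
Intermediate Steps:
S(n) = 2 + 2*n (S(n) = 2 + (n + n) = 2 + 2*n)
K(H) = ⅔ (K(H) = (⅙)*4 = ⅔)
q(L, P) = 10 (q(L, P) = 3 + 7 = 10)
S(36) - q(K(-2), 1/(170 + 182)) = (2 + 2*36) - 1*10 = (2 + 72) - 10 = 74 - 10 = 64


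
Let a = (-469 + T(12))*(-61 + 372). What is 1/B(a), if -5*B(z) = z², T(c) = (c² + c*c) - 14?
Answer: -1/735563205 ≈ -1.3595e-9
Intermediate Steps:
T(c) = -14 + 2*c² (T(c) = (c² + c²) - 14 = 2*c² - 14 = -14 + 2*c²)
a = -60645 (a = (-469 + (-14 + 2*12²))*(-61 + 372) = (-469 + (-14 + 2*144))*311 = (-469 + (-14 + 288))*311 = (-469 + 274)*311 = -195*311 = -60645)
B(z) = -z²/5
1/B(a) = 1/(-⅕*(-60645)²) = 1/(-⅕*3677816025) = 1/(-735563205) = -1/735563205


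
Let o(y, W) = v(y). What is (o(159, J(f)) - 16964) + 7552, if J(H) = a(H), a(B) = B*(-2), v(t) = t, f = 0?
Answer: -9253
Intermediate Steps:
a(B) = -2*B
J(H) = -2*H
o(y, W) = y
(o(159, J(f)) - 16964) + 7552 = (159 - 16964) + 7552 = -16805 + 7552 = -9253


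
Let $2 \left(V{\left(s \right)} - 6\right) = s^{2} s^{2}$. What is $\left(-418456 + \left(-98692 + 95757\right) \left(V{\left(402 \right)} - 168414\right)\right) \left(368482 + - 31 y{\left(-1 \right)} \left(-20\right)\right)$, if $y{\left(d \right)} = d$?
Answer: $-14098134630851321072$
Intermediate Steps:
$V{\left(s \right)} = 6 + \frac{s^{4}}{2}$ ($V{\left(s \right)} = 6 + \frac{s^{2} s^{2}}{2} = 6 + \frac{s^{4}}{2}$)
$\left(-418456 + \left(-98692 + 95757\right) \left(V{\left(402 \right)} - 168414\right)\right) \left(368482 + - 31 y{\left(-1 \right)} \left(-20\right)\right) = \left(-418456 + \left(-98692 + 95757\right) \left(\left(6 + \frac{402^{4}}{2}\right) - 168414\right)\right) \left(368482 + \left(-31\right) \left(-1\right) \left(-20\right)\right) = \left(-418456 - 2935 \left(\left(6 + \frac{1}{2} \cdot 26115852816\right) - 168414\right)\right) \left(368482 + 31 \left(-20\right)\right) = \left(-418456 - 2935 \left(\left(6 + 13057926408\right) - 168414\right)\right) \left(368482 - 620\right) = \left(-418456 - 2935 \left(13057926414 - 168414\right)\right) 367862 = \left(-418456 - 38324519730000\right) 367862 = \left(-38324520148456\right) 367862 = -14098134630851321072$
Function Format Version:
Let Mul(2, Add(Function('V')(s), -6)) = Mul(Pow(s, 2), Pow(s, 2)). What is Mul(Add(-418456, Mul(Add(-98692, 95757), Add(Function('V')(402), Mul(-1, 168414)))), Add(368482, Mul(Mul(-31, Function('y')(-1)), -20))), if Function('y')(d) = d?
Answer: -14098134630851321072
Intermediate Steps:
Function('V')(s) = Add(6, Mul(Rational(1, 2), Pow(s, 4))) (Function('V')(s) = Add(6, Mul(Rational(1, 2), Mul(Pow(s, 2), Pow(s, 2)))) = Add(6, Mul(Rational(1, 2), Pow(s, 4))))
Mul(Add(-418456, Mul(Add(-98692, 95757), Add(Function('V')(402), Mul(-1, 168414)))), Add(368482, Mul(Mul(-31, Function('y')(-1)), -20))) = Mul(Add(-418456, Mul(Add(-98692, 95757), Add(Add(6, Mul(Rational(1, 2), Pow(402, 4))), Mul(-1, 168414)))), Add(368482, Mul(Mul(-31, -1), -20))) = Mul(Add(-418456, Mul(-2935, Add(Add(6, Mul(Rational(1, 2), 26115852816)), -168414))), Add(368482, Mul(31, -20))) = Mul(Add(-418456, Mul(-2935, Add(Add(6, 13057926408), -168414))), Add(368482, -620)) = Mul(Add(-418456, Mul(-2935, Add(13057926414, -168414))), 367862) = Mul(Add(-418456, Mul(-2935, 13057758000)), 367862) = Mul(Add(-418456, -38324519730000), 367862) = Mul(-38324520148456, 367862) = -14098134630851321072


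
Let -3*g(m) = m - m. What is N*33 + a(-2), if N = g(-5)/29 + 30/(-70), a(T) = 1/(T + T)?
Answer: -403/28 ≈ -14.393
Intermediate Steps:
g(m) = 0 (g(m) = -(m - m)/3 = -1/3*0 = 0)
a(T) = 1/(2*T)
N = -3/7 (N = 0/29 + 30/(-70) = 0*(1/29) + 30*(-1/70) = 0 - 3/7 = -3/7 ≈ -0.42857)
N*33 + a(-2) = -3/7*33 + (1/2)/(-2) = -99/7 + (1/2)*(-1/2) = -99/7 - 1/4 = -403/28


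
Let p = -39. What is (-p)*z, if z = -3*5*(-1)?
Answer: 585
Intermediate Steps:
z = 15 (z = -15*(-1) = 15)
(-p)*z = -1*(-39)*15 = 39*15 = 585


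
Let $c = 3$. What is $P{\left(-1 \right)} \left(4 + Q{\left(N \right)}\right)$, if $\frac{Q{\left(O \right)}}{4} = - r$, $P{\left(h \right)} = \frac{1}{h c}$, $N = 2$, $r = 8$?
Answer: $\frac{28}{3} \approx 9.3333$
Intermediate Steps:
$P{\left(h \right)} = \frac{1}{3 h}$ ($P{\left(h \right)} = \frac{1}{h 3} = \frac{1}{3 h}$)
$Q{\left(O \right)} = -32$ ($Q{\left(O \right)} = 4 \left(\left(-1\right) 8\right) = 4 \left(-8\right) = -32$)
$P{\left(-1 \right)} \left(4 + Q{\left(N \right)}\right) = \frac{1}{3 \left(-1\right)} \left(4 - 32\right) = \frac{1}{3} \left(-1\right) \left(-28\right) = \left(- \frac{1}{3}\right) \left(-28\right) = \frac{28}{3}$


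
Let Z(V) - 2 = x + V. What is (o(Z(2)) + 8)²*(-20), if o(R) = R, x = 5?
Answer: -5780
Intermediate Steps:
Z(V) = 7 + V (Z(V) = 2 + (5 + V) = 7 + V)
(o(Z(2)) + 8)²*(-20) = ((7 + 2) + 8)²*(-20) = (9 + 8)²*(-20) = 17²*(-20) = 289*(-20) = -5780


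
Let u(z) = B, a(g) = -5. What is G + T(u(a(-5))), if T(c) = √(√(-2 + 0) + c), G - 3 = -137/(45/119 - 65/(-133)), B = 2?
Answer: -43411/280 + √(2 + I*√2) ≈ -153.55 + 0.47407*I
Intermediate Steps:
u(z) = 2
G = -43411/280 (G = 3 - 137/(45/119 - 65/(-133)) = 3 - 137/(45*(1/119) - 65*(-1/133)) = 3 - 137/(45/119 + 65/133) = 3 - 137/280/323 = 3 - 137*323/280 = 3 - 44251/280 = -43411/280 ≈ -155.04)
T(c) = √(c + I*√2) (T(c) = √(√(-2) + c) = √(I*√2 + c) = √(c + I*√2))
G + T(u(a(-5))) = -43411/280 + √(2 + I*√2)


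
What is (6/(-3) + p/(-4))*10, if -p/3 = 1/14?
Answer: -545/28 ≈ -19.464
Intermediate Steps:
p = -3/14 ≈ -0.21429
(6/(-3) + p/(-4))*10 = (6/(-3) - 3/14/(-4))*10 = (6*(-1/3) - 3/14*(-1/4))*10 = (-2 + 3/56)*10 = -109/56*10 = -545/28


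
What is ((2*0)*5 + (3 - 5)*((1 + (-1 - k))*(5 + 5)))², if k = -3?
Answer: 3600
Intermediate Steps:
((2*0)*5 + (3 - 5)*((1 + (-1 - k))*(5 + 5)))² = ((2*0)*5 + (3 - 5)*((1 + (-1 - 1*(-3)))*(5 + 5)))² = (0*5 - 2*(1 + (-1 + 3))*10)² = (0 - 2*(1 + 2)*10)² = (0 - 6*10)² = (0 - 2*30)² = (0 - 60)² = (-60)² = 3600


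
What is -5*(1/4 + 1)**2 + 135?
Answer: 2035/16 ≈ 127.19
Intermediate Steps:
-5*(1/4 + 1)**2 + 135 = -5*(5/4)**2 + 135 = -5*25/16 + 135 = -125/16 + 135 = 2035/16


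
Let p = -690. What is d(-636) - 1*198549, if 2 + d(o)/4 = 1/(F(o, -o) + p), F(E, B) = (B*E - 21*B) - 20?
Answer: -41554207519/209281 ≈ -1.9856e+5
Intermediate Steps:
F(E, B) = -20 - 21*B + B*E (F(E, B) = (-21*B + B*E) - 20 = -20 - 21*B + B*E)
d(o) = -8 + 4/(-710 - o² + 21*o) (d(o) = -8 + 4/((-20 - (-21)*o + (-o)*o) - 690) = -8 + 4/((-20 + 21*o - o²) - 690) = -8 + 4/((-20 - o² + 21*o) - 690) = -8 + 4/(-710 - o² + 21*o))
d(-636) - 1*198549 = 4*(-1421 - 2*(-636)² + 42*(-636))/(710 + (-636)² - 21*(-636)) - 1*198549 = 4*(-1421 - 2*404496 - 26712)/(710 + 404496 + 13356) - 198549 = 4*(-1421 - 808992 - 26712)/418562 - 198549 = 4*(1/418562)*(-837125) - 198549 = -1674250/209281 - 198549 = -41554207519/209281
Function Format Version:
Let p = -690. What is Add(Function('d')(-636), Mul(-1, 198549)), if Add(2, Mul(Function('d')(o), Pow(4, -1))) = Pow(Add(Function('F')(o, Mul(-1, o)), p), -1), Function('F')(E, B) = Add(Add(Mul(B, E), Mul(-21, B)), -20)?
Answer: Rational(-41554207519, 209281) ≈ -1.9856e+5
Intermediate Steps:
Function('F')(E, B) = Add(-20, Mul(-21, B), Mul(B, E)) (Function('F')(E, B) = Add(Add(Mul(-21, B), Mul(B, E)), -20) = Add(-20, Mul(-21, B), Mul(B, E)))
Function('d')(o) = Add(-8, Mul(4, Pow(Add(-710, Mul(-1, Pow(o, 2)), Mul(21, o)), -1))) (Function('d')(o) = Add(-8, Mul(4, Pow(Add(Add(-20, Mul(-21, Mul(-1, o)), Mul(Mul(-1, o), o)), -690), -1))) = Add(-8, Mul(4, Pow(Add(Add(-20, Mul(21, o), Mul(-1, Pow(o, 2))), -690), -1))) = Add(-8, Mul(4, Pow(Add(Add(-20, Mul(-1, Pow(o, 2)), Mul(21, o)), -690), -1))) = Add(-8, Mul(4, Pow(Add(-710, Mul(-1, Pow(o, 2)), Mul(21, o)), -1))))
Add(Function('d')(-636), Mul(-1, 198549)) = Add(Mul(4, Pow(Add(710, Pow(-636, 2), Mul(-21, -636)), -1), Add(-1421, Mul(-2, Pow(-636, 2)), Mul(42, -636))), Mul(-1, 198549)) = Add(Mul(4, Pow(Add(710, 404496, 13356), -1), Add(-1421, Mul(-2, 404496), -26712)), -198549) = Add(Mul(4, Pow(418562, -1), Add(-1421, -808992, -26712)), -198549) = Add(Mul(4, Rational(1, 418562), -837125), -198549) = Add(Rational(-1674250, 209281), -198549) = Rational(-41554207519, 209281)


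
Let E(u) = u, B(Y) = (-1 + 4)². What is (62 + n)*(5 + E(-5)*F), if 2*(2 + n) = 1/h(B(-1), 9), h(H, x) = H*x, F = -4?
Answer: 243025/162 ≈ 1500.2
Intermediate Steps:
B(Y) = 9 (B(Y) = 3² = 9)
n = -323/162 (n = -2 + 1/(2*((9*9))) = -2 + (½)/81 = -2 + (½)*(1/81) = -2 + 1/162 = -323/162 ≈ -1.9938)
(62 + n)*(5 + E(-5)*F) = (62 - 323/162)*(5 - 5*(-4)) = 9721*(5 + 20)/162 = (9721/162)*25 = 243025/162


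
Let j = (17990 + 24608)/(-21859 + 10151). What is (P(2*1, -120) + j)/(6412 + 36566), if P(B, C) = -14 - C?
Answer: 599225/251593212 ≈ 0.0023817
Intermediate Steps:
j = -21299/5854 (j = 42598/(-11708) = 42598*(-1/11708) = -21299/5854 ≈ -3.6384)
(P(2*1, -120) + j)/(6412 + 36566) = ((-14 - 1*(-120)) - 21299/5854)/(6412 + 36566) = ((-14 + 120) - 21299/5854)/42978 = (106 - 21299/5854)*(1/42978) = (599225/5854)*(1/42978) = 599225/251593212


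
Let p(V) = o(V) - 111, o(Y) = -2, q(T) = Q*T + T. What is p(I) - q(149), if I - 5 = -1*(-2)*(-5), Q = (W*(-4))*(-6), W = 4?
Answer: -14566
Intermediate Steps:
Q = 96 (Q = (4*(-4))*(-6) = -16*(-6) = 96)
q(T) = 97*T (q(T) = 96*T + T = 97*T)
I = -5 (I = 5 - 1*(-2)*(-5) = 5 + 2*(-5) = 5 - 10 = -5)
p(V) = -113 (p(V) = -2 - 111 = -113)
p(I) - q(149) = -113 - 97*149 = -113 - 1*14453 = -113 - 14453 = -14566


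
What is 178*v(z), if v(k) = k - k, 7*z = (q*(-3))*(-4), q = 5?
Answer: 0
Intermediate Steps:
z = 60/7 (z = ((5*(-3))*(-4))/7 = (-15*(-4))/7 = (⅐)*60 = 60/7 ≈ 8.5714)
v(k) = 0
178*v(z) = 178*0 = 0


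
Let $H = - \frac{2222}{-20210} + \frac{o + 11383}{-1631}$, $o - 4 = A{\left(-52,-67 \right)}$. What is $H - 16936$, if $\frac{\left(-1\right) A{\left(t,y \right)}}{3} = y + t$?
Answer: $- \frac{279243395759}{16481255} \approx -16943.0$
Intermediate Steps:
$A{\left(t,y \right)} = - 3 t - 3 y$ ($A{\left(t,y \right)} = - 3 \left(y + t\right) = - 3 \left(t + y\right) = - 3 t - 3 y$)
$o = 361$ ($o = 4 - -357 = 4 + \left(156 + 201\right) = 4 + 357 = 361$)
$H = - \frac{116861079}{16481255}$ ($H = - \frac{2222}{-20210} + \frac{361 + 11383}{-1631} = \left(-2222\right) \left(- \frac{1}{20210}\right) + 11744 \left(- \frac{1}{1631}\right) = \frac{1111}{10105} - \frac{11744}{1631} = - \frac{116861079}{16481255} \approx -7.0905$)
$H - 16936 = - \frac{116861079}{16481255} - 16936 = - \frac{279243395759}{16481255}$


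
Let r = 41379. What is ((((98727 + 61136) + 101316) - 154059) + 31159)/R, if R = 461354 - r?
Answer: 138279/419975 ≈ 0.32926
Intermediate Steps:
R = 419975 (R = 461354 - 1*41379 = 461354 - 41379 = 419975)
((((98727 + 61136) + 101316) - 154059) + 31159)/R = ((((98727 + 61136) + 101316) - 154059) + 31159)/419975 = (((159863 + 101316) - 154059) + 31159)*(1/419975) = ((261179 - 154059) + 31159)*(1/419975) = (107120 + 31159)*(1/419975) = 138279*(1/419975) = 138279/419975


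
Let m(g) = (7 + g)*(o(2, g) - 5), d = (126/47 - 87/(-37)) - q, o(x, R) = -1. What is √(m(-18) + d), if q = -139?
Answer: 7*√12962506/1739 ≈ 14.492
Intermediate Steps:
d = 250472/1739 (d = (126/47 - 87/(-37)) - 1*(-139) = (126*(1/47) - 87*(-1/37)) + 139 = (126/47 + 87/37) + 139 = 8751/1739 + 139 = 250472/1739 ≈ 144.03)
m(g) = -42 - 6*g (m(g) = (7 + g)*(-1 - 5) = (7 + g)*(-6) = -42 - 6*g)
√(m(-18) + d) = √((-42 - 6*(-18)) + 250472/1739) = √((-42 + 108) + 250472/1739) = √(66 + 250472/1739) = √(365246/1739) = 7*√12962506/1739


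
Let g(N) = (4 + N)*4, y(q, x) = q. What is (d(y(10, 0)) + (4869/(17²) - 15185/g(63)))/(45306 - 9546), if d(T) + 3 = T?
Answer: -2541409/2769683520 ≈ -0.00091758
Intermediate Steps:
g(N) = 16 + 4*N
d(T) = -3 + T
(d(y(10, 0)) + (4869/(17²) - 15185/g(63)))/(45306 - 9546) = ((-3 + 10) + (4869/(17²) - 15185/(16 + 4*63)))/(45306 - 9546) = (7 + (4869/289 - 15185/(16 + 252)))/35760 = (7 + (4869*(1/289) - 15185/268))*(1/35760) = (7 + (4869/289 - 15185*1/268))*(1/35760) = (7 + (4869/289 - 15185/268))*(1/35760) = (7 - 3083573/77452)*(1/35760) = -2541409/77452*1/35760 = -2541409/2769683520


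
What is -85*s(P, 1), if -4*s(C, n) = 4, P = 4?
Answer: 85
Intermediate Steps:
s(C, n) = -1 (s(C, n) = -¼*4 = -1)
-85*s(P, 1) = -85*(-1) = 85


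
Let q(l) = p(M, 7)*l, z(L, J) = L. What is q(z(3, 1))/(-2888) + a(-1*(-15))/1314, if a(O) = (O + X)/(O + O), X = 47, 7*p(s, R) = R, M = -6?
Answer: 15199/28461240 ≈ 0.00053402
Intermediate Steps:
p(s, R) = R/7
a(O) = (47 + O)/(2*O) (a(O) = (O + 47)/(O + O) = (47 + O)/((2*O)) = (47 + O)*(1/(2*O)) = (47 + O)/(2*O))
q(l) = l (q(l) = ((⅐)*7)*l = 1*l = l)
q(z(3, 1))/(-2888) + a(-1*(-15))/1314 = 3/(-2888) + ((47 - 1*(-15))/(2*((-1*(-15)))))/1314 = 3*(-1/2888) + ((½)*(47 + 15)/15)*(1/1314) = -3/2888 + ((½)*(1/15)*62)*(1/1314) = -3/2888 + (31/15)*(1/1314) = -3/2888 + 31/19710 = 15199/28461240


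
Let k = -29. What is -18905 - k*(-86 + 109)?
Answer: -18238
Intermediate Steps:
-18905 - k*(-86 + 109) = -18905 - (-29)*(-86 + 109) = -18905 - (-29)*23 = -18905 - 1*(-667) = -18905 + 667 = -18238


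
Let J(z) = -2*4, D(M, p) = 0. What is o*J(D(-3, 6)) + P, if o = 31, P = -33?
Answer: -281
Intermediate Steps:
J(z) = -8
o*J(D(-3, 6)) + P = 31*(-8) - 33 = -248 - 33 = -281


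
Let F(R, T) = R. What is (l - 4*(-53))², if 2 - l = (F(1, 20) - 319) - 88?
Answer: 384400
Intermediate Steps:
l = 408 (l = 2 - ((1 - 319) - 88) = 2 - (-318 - 88) = 2 - 1*(-406) = 2 + 406 = 408)
(l - 4*(-53))² = (408 - 4*(-53))² = (408 + 212)² = 620² = 384400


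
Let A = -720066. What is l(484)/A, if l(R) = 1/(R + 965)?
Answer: -1/1043375634 ≈ -9.5843e-10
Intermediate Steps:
l(R) = 1/(965 + R)
l(484)/A = 1/((965 + 484)*(-720066)) = -1/720066/1449 = (1/1449)*(-1/720066) = -1/1043375634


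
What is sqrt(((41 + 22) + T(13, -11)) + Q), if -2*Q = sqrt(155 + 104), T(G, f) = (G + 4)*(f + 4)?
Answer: sqrt(-224 - 2*sqrt(259))/2 ≈ 8.0029*I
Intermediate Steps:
T(G, f) = (4 + G)*(4 + f)
Q = -sqrt(259)/2 (Q = -sqrt(155 + 104)/2 = -sqrt(259)/2 ≈ -8.0467)
sqrt(((41 + 22) + T(13, -11)) + Q) = sqrt(((41 + 22) + (16 + 4*13 + 4*(-11) + 13*(-11))) - sqrt(259)/2) = sqrt((63 + (16 + 52 - 44 - 143)) - sqrt(259)/2) = sqrt((63 - 119) - sqrt(259)/2) = sqrt(-56 - sqrt(259)/2)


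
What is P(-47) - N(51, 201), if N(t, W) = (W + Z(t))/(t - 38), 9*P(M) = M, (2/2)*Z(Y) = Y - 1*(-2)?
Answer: -2897/117 ≈ -24.761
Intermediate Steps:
Z(Y) = 2 + Y (Z(Y) = Y - 1*(-2) = Y + 2 = 2 + Y)
P(M) = M/9
N(t, W) = (2 + W + t)/(-38 + t) (N(t, W) = (W + (2 + t))/(t - 38) = (2 + W + t)/(-38 + t))
P(-47) - N(51, 201) = (⅑)*(-47) - (2 + 201 + 51)/(-38 + 51) = -47/9 - 254/13 = -2897/117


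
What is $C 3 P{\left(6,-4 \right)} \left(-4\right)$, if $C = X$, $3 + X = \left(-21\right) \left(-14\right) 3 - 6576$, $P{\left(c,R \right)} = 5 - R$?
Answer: $615276$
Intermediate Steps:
$X = -5697$ ($X = -3 - \left(6576 - \left(-21\right) \left(-14\right) 3\right) = -3 + \left(294 \cdot 3 - 6576\right) = -3 + \left(882 - 6576\right) = -3 - 5694 = -5697$)
$C = -5697$
$C 3 P{\left(6,-4 \right)} \left(-4\right) = - 5697 \cdot 3 \left(5 - -4\right) \left(-4\right) = - 5697 \cdot 3 \left(5 + 4\right) \left(-4\right) = - 5697 \cdot 3 \cdot 9 \left(-4\right) = - 5697 \cdot 27 \left(-4\right) = \left(-5697\right) \left(-108\right) = 615276$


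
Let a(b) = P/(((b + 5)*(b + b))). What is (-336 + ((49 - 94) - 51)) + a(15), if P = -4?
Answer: -64801/150 ≈ -432.01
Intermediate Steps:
a(b) = -2/(b*(5 + b)) (a(b) = -4*1/((b + 5)*(b + b)) = -4*1/(2*b*(5 + b)) = -2/(b*(5 + b)))
(-336 + ((49 - 94) - 51)) + a(15) = (-336 + ((49 - 94) - 51)) - 2/(15*(5 + 15)) = (-336 + (-45 - 51)) - 2*1/15/20 = (-336 - 96) - 2*1/15*1/20 = -432 - 1/150 = -64801/150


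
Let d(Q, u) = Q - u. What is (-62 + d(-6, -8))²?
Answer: 3600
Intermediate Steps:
(-62 + d(-6, -8))² = (-62 + (-6 - 1*(-8)))² = (-62 + (-6 + 8))² = (-62 + 2)² = (-60)² = 3600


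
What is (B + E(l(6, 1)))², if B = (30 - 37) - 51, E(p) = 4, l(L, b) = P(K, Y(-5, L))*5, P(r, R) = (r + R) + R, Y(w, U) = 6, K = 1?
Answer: 2916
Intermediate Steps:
P(r, R) = r + 2*R (P(r, R) = (R + r) + R = r + 2*R)
l(L, b) = 65 (l(L, b) = (1 + 2*6)*5 = (1 + 12)*5 = 13*5 = 65)
B = -58 (B = -7 - 51 = -58)
(B + E(l(6, 1)))² = (-58 + 4)² = (-54)² = 2916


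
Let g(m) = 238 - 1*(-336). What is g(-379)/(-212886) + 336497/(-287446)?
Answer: -35900247173/30596614578 ≈ -1.1733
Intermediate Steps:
g(m) = 574 (g(m) = 238 + 336 = 574)
g(-379)/(-212886) + 336497/(-287446) = 574/(-212886) + 336497/(-287446) = 574*(-1/212886) + 336497*(-1/287446) = -287/106443 - 336497/287446 = -35900247173/30596614578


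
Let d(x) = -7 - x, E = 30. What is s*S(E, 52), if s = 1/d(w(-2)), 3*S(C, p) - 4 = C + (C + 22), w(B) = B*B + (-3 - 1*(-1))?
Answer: -86/27 ≈ -3.1852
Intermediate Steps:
w(B) = -2 + B**2 (w(B) = B**2 + (-3 + 1) = B**2 - 2 = -2 + B**2)
S(C, p) = 26/3 + 2*C/3 (S(C, p) = 4/3 + (C + (C + 22))/3 = 4/3 + (C + (22 + C))/3 = 4/3 + (22 + 2*C)/3 = 4/3 + (22/3 + 2*C/3) = 26/3 + 2*C/3)
s = -1/9 (s = 1/(-7 - (-2 + (-2)**2)) = 1/(-7 - (-2 + 4)) = 1/(-7 - 1*2) = 1/(-7 - 2) = 1/(-9) = -1/9 ≈ -0.11111)
s*S(E, 52) = -(26/3 + (2/3)*30)/9 = -(26/3 + 20)/9 = -1/9*86/3 = -86/27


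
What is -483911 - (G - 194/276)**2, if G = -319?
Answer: -11162087245/19044 ≈ -5.8612e+5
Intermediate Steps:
-483911 - (G - 194/276)**2 = -483911 - (-319 - 194/276)**2 = -483911 - (-319 - 194*1/276)**2 = -483911 - (-319 - 97/138)**2 = -483911 - (-44119/138)**2 = -483911 - 1*1946486161/19044 = -483911 - 1946486161/19044 = -11162087245/19044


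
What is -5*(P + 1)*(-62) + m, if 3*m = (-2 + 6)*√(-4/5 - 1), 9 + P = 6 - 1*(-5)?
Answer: 930 + 4*I*√5/5 ≈ 930.0 + 1.7889*I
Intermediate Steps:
P = 2 (P = -9 + (6 - 1*(-5)) = -9 + (6 + 5) = -9 + 11 = 2)
m = 4*I*√5/5 (m = ((-2 + 6)*√(-4/5 - 1))/3 = (4*√(-4*⅕ - 1))/3 = (4*√(-⅘ - 1))/3 = (4*√(-9/5))/3 = (4*(3*I*√5/5))/3 = (12*I*√5/5)/3 = 4*I*√5/5 ≈ 1.7889*I)
-5*(P + 1)*(-62) + m = -5*(2 + 1)*(-62) + 4*I*√5/5 = -5*3*(-62) + 4*I*√5/5 = -15*(-62) + 4*I*√5/5 = 930 + 4*I*√5/5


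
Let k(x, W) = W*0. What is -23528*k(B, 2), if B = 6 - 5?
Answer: 0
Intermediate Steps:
B = 1
k(x, W) = 0
-23528*k(B, 2) = -23528*0 = 0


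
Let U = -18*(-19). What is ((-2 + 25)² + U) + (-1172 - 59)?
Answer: -360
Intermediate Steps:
U = 342
((-2 + 25)² + U) + (-1172 - 59) = ((-2 + 25)² + 342) + (-1172 - 59) = (23² + 342) - 1231 = (529 + 342) - 1231 = 871 - 1231 = -360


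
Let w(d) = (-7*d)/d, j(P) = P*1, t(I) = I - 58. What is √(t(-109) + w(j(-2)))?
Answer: I*√174 ≈ 13.191*I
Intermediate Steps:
t(I) = -58 + I
j(P) = P
w(d) = -7
√(t(-109) + w(j(-2))) = √((-58 - 109) - 7) = √(-167 - 7) = √(-174) = I*√174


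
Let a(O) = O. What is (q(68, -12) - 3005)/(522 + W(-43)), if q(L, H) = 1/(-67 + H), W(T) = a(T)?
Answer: -237396/37841 ≈ -6.2735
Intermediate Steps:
W(T) = T
(q(68, -12) - 3005)/(522 + W(-43)) = (1/(-67 - 12) - 3005)/(522 - 43) = (1/(-79) - 3005)/479 = (-1/79 - 3005)*(1/479) = -237396/79*1/479 = -237396/37841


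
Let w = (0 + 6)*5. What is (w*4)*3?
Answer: 360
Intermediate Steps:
w = 30 (w = 6*5 = 30)
(w*4)*3 = (30*4)*3 = 120*3 = 360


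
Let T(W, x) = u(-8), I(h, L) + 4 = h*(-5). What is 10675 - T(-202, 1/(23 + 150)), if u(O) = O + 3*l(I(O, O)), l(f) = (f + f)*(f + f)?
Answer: -4869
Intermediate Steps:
I(h, L) = -4 - 5*h (I(h, L) = -4 + h*(-5) = -4 - 5*h)
l(f) = 4*f² (l(f) = (2*f)*(2*f) = 4*f²)
u(O) = O + 12*(-4 - 5*O)² (u(O) = O + 3*(4*(-4 - 5*O)²) = O + 12*(-4 - 5*O)²)
T(W, x) = 15544 (T(W, x) = -8 + 12*(4 + 5*(-8))² = -8 + 12*(4 - 40)² = -8 + 12*(-36)² = -8 + 12*1296 = -8 + 15552 = 15544)
10675 - T(-202, 1/(23 + 150)) = 10675 - 1*15544 = 10675 - 15544 = -4869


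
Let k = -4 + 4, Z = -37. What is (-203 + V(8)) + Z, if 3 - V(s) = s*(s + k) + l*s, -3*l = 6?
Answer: -285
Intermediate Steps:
l = -2 (l = -⅓*6 = -2)
k = 0
V(s) = 3 - s² + 2*s (V(s) = 3 - (s*(s + 0) - 2*s) = 3 - (s*s - 2*s) = 3 - (s² - 2*s) = 3 + (-s² + 2*s) = 3 - s² + 2*s)
(-203 + V(8)) + Z = (-203 + (3 - 1*8² + 2*8)) - 37 = (-203 + (3 - 1*64 + 16)) - 37 = (-203 + (3 - 64 + 16)) - 37 = (-203 - 45) - 37 = -248 - 37 = -285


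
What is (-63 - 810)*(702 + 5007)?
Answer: -4983957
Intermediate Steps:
(-63 - 810)*(702 + 5007) = -873*5709 = -4983957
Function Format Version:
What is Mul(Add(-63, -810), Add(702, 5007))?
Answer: -4983957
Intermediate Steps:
Mul(Add(-63, -810), Add(702, 5007)) = Mul(-873, 5709) = -4983957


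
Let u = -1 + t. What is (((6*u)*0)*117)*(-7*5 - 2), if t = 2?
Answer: 0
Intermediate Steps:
u = 1 (u = -1 + 2 = 1)
(((6*u)*0)*117)*(-7*5 - 2) = (((6*1)*0)*117)*(-7*5 - 2) = ((6*0)*117)*(-35 - 2) = (0*117)*(-37) = 0*(-37) = 0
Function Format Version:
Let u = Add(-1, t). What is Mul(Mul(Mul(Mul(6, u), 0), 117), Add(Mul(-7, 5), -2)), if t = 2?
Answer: 0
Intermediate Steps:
u = 1 (u = Add(-1, 2) = 1)
Mul(Mul(Mul(Mul(6, u), 0), 117), Add(Mul(-7, 5), -2)) = Mul(Mul(Mul(Mul(6, 1), 0), 117), Add(Mul(-7, 5), -2)) = Mul(Mul(Mul(6, 0), 117), Add(-35, -2)) = Mul(Mul(0, 117), -37) = Mul(0, -37) = 0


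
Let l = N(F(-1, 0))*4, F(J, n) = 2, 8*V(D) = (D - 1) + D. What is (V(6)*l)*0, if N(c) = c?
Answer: 0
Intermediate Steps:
V(D) = -⅛ + D/4 (V(D) = ((D - 1) + D)/8 = ((-1 + D) + D)/8 = (-1 + 2*D)/8 = -⅛ + D/4)
l = 8 (l = 2*4 = 8)
(V(6)*l)*0 = ((-⅛ + (¼)*6)*8)*0 = ((-⅛ + 3/2)*8)*0 = ((11/8)*8)*0 = 11*0 = 0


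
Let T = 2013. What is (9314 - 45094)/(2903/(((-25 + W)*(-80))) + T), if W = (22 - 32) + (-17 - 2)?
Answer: -154569600/8699063 ≈ -17.769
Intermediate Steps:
W = -29 (W = -10 - 19 = -29)
(9314 - 45094)/(2903/(((-25 + W)*(-80))) + T) = (9314 - 45094)/(2903/(((-25 - 29)*(-80))) + 2013) = -35780/(2903/((-54*(-80))) + 2013) = -35780/(2903/4320 + 2013) = -35780/8699063/4320 = -35780*4320/8699063 = -154569600/8699063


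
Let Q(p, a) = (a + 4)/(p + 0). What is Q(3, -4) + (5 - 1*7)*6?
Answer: -12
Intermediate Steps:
Q(p, a) = (4 + a)/p
Q(3, -4) + (5 - 1*7)*6 = (4 - 4)/3 + (5 - 1*7)*6 = (⅓)*0 + (5 - 7)*6 = 0 - 2*6 = 0 - 12 = -12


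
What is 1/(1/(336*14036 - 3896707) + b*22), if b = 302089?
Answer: 819389/5445624879663 ≈ 1.5047e-7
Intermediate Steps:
1/(1/(336*14036 - 3896707) + b*22) = 1/(1/(336*14036 - 3896707) + 302089*22) = 1/(1/(4716096 - 3896707) + 6645958) = 1/(1/819389 + 6645958) = 1/(5445624879663/819389) = 819389/5445624879663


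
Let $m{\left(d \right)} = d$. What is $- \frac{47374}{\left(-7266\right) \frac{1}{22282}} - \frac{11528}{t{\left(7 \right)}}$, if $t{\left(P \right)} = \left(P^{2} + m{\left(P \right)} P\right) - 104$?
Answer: $\frac{534773938}{3633} \approx 1.472 \cdot 10^{5}$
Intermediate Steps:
$t{\left(P \right)} = -104 + 2 P^{2}$ ($t{\left(P \right)} = \left(P^{2} + P P\right) - 104 = \left(P^{2} + P^{2}\right) - 104 = 2 P^{2} - 104 = -104 + 2 P^{2}$)
$- \frac{47374}{\left(-7266\right) \frac{1}{22282}} - \frac{11528}{t{\left(7 \right)}} = - \frac{47374}{\left(-7266\right) \frac{1}{22282}} - \frac{11528}{-104 + 2 \cdot 7^{2}} = - \frac{47374}{\left(-7266\right) \frac{1}{22282}} - \frac{11528}{-104 + 2 \cdot 49} = - \frac{47374}{- \frac{3633}{11141}} - \frac{11528}{-104 + 98} = \left(-47374\right) \left(- \frac{11141}{3633}\right) - \frac{11528}{-6} = \frac{527793734}{3633} - - \frac{5764}{3} = \frac{527793734}{3633} + \frac{5764}{3} = \frac{534773938}{3633}$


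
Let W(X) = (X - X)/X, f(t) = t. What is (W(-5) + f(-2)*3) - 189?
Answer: -195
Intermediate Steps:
W(X) = 0 (W(X) = 0/X = 0)
(W(-5) + f(-2)*3) - 189 = (0 - 2*3) - 189 = (0 - 6) - 189 = -6 - 189 = -195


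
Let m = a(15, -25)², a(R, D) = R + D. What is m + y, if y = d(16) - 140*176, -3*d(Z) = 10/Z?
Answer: -588965/24 ≈ -24540.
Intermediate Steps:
a(R, D) = D + R
d(Z) = -10/(3*Z)
m = 100 (m = (-25 + 15)² = (-10)² = 100)
y = -591365/24 (y = -10/3/16 - 140*176 = -10/3*1/16 - 24640 = -5/24 - 24640 = -591365/24 ≈ -24640.)
m + y = 100 - 591365/24 = -588965/24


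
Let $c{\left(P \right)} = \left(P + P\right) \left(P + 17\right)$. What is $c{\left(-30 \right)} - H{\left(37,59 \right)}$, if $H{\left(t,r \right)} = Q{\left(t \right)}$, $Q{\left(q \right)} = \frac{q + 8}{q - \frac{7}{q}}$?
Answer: $\frac{353565}{454} \approx 778.78$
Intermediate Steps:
$c{\left(P \right)} = 2 P \left(17 + P\right)$
$Q{\left(q \right)} = \frac{8 + q}{q - \frac{7}{q}}$
$H{\left(t,r \right)} = \frac{t \left(8 + t\right)}{-7 + t^{2}}$
$c{\left(-30 \right)} - H{\left(37,59 \right)} = 2 \left(-30\right) \left(17 - 30\right) - \frac{37 \left(8 + 37\right)}{-7 + 37^{2}} = 2 \left(-30\right) \left(-13\right) - 37 \frac{1}{-7 + 1369} \cdot 45 = 780 - 37 \cdot \frac{1}{1362} \cdot 45 = 780 - \frac{555}{454} = \frac{353565}{454}$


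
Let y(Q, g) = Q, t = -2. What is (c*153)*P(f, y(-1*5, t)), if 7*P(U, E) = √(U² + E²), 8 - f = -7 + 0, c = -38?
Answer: -29070*√10/7 ≈ -13132.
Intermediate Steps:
f = 15 (f = 8 - (-7 + 0) = 8 - 1*(-7) = 8 + 7 = 15)
P(U, E) = √(E² + U²)/7 (P(U, E) = √(U² + E²)/7 = √(E² + U²)/7)
(c*153)*P(f, y(-1*5, t)) = (-38*153)*(√((-1*5)² + 15²)/7) = -5814*√((-5)² + 225)/7 = -5814*√(25 + 225)/7 = -5814*√250/7 = -5814*5*√10/7 = -29070*√10/7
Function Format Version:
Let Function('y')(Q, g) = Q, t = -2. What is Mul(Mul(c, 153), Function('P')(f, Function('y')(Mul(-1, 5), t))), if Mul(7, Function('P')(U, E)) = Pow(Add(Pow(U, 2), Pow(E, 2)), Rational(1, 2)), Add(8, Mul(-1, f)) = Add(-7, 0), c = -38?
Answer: Mul(Rational(-29070, 7), Pow(10, Rational(1, 2))) ≈ -13132.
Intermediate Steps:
f = 15 (f = Add(8, Mul(-1, Add(-7, 0))) = Add(8, Mul(-1, -7)) = Add(8, 7) = 15)
Function('P')(U, E) = Mul(Rational(1, 7), Pow(Add(Pow(E, 2), Pow(U, 2)), Rational(1, 2))) (Function('P')(U, E) = Mul(Rational(1, 7), Pow(Add(Pow(U, 2), Pow(E, 2)), Rational(1, 2))) = Mul(Rational(1, 7), Pow(Add(Pow(E, 2), Pow(U, 2)), Rational(1, 2))))
Mul(Mul(c, 153), Function('P')(f, Function('y')(Mul(-1, 5), t))) = Mul(Mul(-38, 153), Mul(Rational(1, 7), Pow(Add(Pow(Mul(-1, 5), 2), Pow(15, 2)), Rational(1, 2)))) = Mul(-5814, Mul(Rational(1, 7), Pow(Add(Pow(-5, 2), 225), Rational(1, 2)))) = Mul(-5814, Mul(Rational(1, 7), Pow(Add(25, 225), Rational(1, 2)))) = Mul(-5814, Mul(Rational(1, 7), Pow(250, Rational(1, 2)))) = Mul(-5814, Mul(Rational(1, 7), Mul(5, Pow(10, Rational(1, 2))))) = Mul(-5814, Mul(Rational(5, 7), Pow(10, Rational(1, 2)))) = Mul(Rational(-29070, 7), Pow(10, Rational(1, 2)))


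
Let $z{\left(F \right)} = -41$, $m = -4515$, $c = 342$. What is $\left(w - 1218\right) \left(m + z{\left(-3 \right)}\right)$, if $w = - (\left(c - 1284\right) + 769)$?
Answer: $4761020$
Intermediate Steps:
$w = 173$ ($w = - (\left(342 - 1284\right) + 769) = - (-942 + 769) = \left(-1\right) \left(-173\right) = 173$)
$\left(w - 1218\right) \left(m + z{\left(-3 \right)}\right) = \left(173 - 1218\right) \left(-4515 - 41\right) = \left(173 - 1218\right) \left(-4556\right) = \left(-1045\right) \left(-4556\right) = 4761020$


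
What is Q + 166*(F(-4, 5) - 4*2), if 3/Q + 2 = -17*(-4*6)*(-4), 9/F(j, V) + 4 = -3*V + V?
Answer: -16410283/11438 ≈ -1434.7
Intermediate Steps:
F(j, V) = 9/(-4 - 2*V) (F(j, V) = 9/(-4 + (-3*V + V)) = 9/(-4 - 2*V))
Q = -3/1634 (Q = 3/(-2 - 17*(-4*6)*(-4)) = 3/(-2 - (-408)*(-4)) = 3/(-2 - 17*96) = 3/(-2 - 1632) = 3/(-1634) = 3*(-1/1634) = -3/1634 ≈ -0.0018360)
Q + 166*(F(-4, 5) - 4*2) = -3/1634 + 166*(-9/(4 + 2*5) - 4*2) = -3/1634 + 166*(-9/(4 + 10) - 8) = -3/1634 + 166*(-9/14 - 8) = -3/1634 + 166*(-121/14) = -3/1634 - 10043/7 = -16410283/11438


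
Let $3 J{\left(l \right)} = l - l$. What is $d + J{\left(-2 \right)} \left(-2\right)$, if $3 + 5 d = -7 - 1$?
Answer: $- \frac{11}{5} \approx -2.2$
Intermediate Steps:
$J{\left(l \right)} = 0$ ($J{\left(l \right)} = \frac{l - l}{3} = \frac{1}{3} \cdot 0 = 0$)
$d = - \frac{11}{5}$ ($d = - \frac{3}{5} + \frac{-7 - 1}{5} = - \frac{3}{5} + \frac{1}{5} \left(-8\right) = - \frac{3}{5} - \frac{8}{5} = - \frac{11}{5} \approx -2.2$)
$d + J{\left(-2 \right)} \left(-2\right) = - \frac{11}{5} + 0 \left(-2\right) = - \frac{11}{5} + 0 = - \frac{11}{5}$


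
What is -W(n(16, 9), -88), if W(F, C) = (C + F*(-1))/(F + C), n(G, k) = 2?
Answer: -45/43 ≈ -1.0465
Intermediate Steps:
W(F, C) = (C - F)/(C + F)
-W(n(16, 9), -88) = -(-88 - 1*2)/(-88 + 2) = -(-88 - 2)/(-86) = -(-1)*(-90)/86 = -1*45/43 = -45/43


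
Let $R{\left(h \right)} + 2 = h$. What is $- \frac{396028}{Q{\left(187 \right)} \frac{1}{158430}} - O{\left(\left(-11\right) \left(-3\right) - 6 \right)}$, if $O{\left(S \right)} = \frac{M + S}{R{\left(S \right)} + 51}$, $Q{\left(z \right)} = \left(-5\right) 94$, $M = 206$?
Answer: $\frac{476844630953}{3572} \approx 1.335 \cdot 10^{8}$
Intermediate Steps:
$Q{\left(z \right)} = -470$
$R{\left(h \right)} = -2 + h$
$O{\left(S \right)} = \frac{206 + S}{49 + S}$ ($O{\left(S \right)} = \frac{206 + S}{\left(-2 + S\right) + 51} = \frac{206 + S}{49 + S}$)
$- \frac{396028}{Q{\left(187 \right)} \frac{1}{158430}} - O{\left(\left(-11\right) \left(-3\right) - 6 \right)} = - \frac{396028}{\left(-470\right) \frac{1}{158430}} - \frac{206 - -27}{49 - -27} = - \frac{396028}{\left(-470\right) \frac{1}{158430}} - \frac{206 + \left(33 - 6\right)}{49 + \left(33 - 6\right)} = - \frac{396028}{- \frac{47}{15843}} - \frac{206 + 27}{49 + 27} = \left(-396028\right) \left(- \frac{15843}{47}\right) - \frac{1}{76} \cdot 233 = \frac{6274271604}{47} - \frac{1}{76} \cdot 233 = \frac{6274271604}{47} - \frac{233}{76} = \frac{476844630953}{3572}$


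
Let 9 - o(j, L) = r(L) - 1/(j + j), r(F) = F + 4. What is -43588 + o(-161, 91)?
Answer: -14063029/322 ≈ -43674.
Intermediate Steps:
r(F) = 4 + F
o(j, L) = 5 + 1/(2*j) - L (o(j, L) = 9 - ((4 + L) - 1/(j + j)) = 9 - ((4 + L) - 1/(2*j)) = 9 - (4 + L - 1/(2*j)) = 9 + (-4 + 1/(2*j) - L) = 5 + 1/(2*j) - L)
-43588 + o(-161, 91) = -43588 + (5 + (½)/(-161) - 1*91) = -43588 + (5 + (½)*(-1/161) - 91) = -43588 + (5 - 1/322 - 91) = -43588 - 27693/322 = -14063029/322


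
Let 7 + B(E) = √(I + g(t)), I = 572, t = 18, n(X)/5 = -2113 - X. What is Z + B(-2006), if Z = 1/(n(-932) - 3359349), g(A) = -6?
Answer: -23556779/3365254 + √566 ≈ 16.791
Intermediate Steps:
n(X) = -10565 - 5*X (n(X) = 5*(-2113 - X) = -10565 - 5*X)
B(E) = -7 + √566 (B(E) = -7 + √(572 - 6) = -7 + √566)
Z = -1/3365254 (Z = 1/((-10565 - 5*(-932)) - 3359349) = 1/((-10565 + 4660) - 3359349) = 1/(-5905 - 3359349) = 1/(-3365254) = -1/3365254 ≈ -2.9715e-7)
Z + B(-2006) = -1/3365254 + (-7 + √566) = -23556779/3365254 + √566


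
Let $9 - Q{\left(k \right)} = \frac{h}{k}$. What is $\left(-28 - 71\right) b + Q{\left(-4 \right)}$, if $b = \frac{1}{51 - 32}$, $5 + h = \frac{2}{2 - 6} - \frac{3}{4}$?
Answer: $\frac{677}{304} \approx 2.227$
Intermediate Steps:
$h = - \frac{25}{4}$ ($h = -5 + \left(\frac{2}{2 - 6} - \frac{3}{4}\right) = -5 - \left(\frac{3}{4} - \frac{2}{-4}\right) = -5 + \left(2 \left(- \frac{1}{4}\right) - \frac{3}{4}\right) = -5 - \frac{5}{4} = - \frac{25}{4} \approx -6.25$)
$Q{\left(k \right)} = 9 + \frac{25}{4 k}$ ($Q{\left(k \right)} = 9 - - \frac{25}{4 k} = 9 + \frac{25}{4 k}$)
$b = \frac{1}{19} \approx 0.052632$
$\left(-28 - 71\right) b + Q{\left(-4 \right)} = \left(-28 - 71\right) \frac{1}{19} + \left(9 + \frac{25}{4 \left(-4\right)}\right) = \left(-99\right) \frac{1}{19} + \left(9 + \frac{25}{4} \left(- \frac{1}{4}\right)\right) = - \frac{99}{19} + \left(9 - \frac{25}{16}\right) = - \frac{99}{19} + \frac{119}{16} = \frac{677}{304}$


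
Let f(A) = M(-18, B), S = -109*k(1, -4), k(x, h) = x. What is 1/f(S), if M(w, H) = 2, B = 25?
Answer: ½ ≈ 0.50000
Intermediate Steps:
S = -109 (S = -109*1 = -109)
f(A) = 2
1/f(S) = 1/2 = ½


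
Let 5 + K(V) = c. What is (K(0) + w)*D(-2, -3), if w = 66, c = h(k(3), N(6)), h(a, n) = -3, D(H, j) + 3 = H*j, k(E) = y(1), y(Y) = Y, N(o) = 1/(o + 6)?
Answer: 174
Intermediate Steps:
N(o) = 1/(6 + o)
k(E) = 1
D(H, j) = -3 + H*j
c = -3
K(V) = -8 (K(V) = -5 - 3 = -8)
(K(0) + w)*D(-2, -3) = (-8 + 66)*(-3 - 2*(-3)) = 58*(-3 + 6) = 58*3 = 174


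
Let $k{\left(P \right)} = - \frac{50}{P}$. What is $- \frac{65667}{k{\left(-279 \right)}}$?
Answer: $- \frac{18321093}{50} \approx -3.6642 \cdot 10^{5}$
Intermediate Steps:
$- \frac{65667}{k{\left(-279 \right)}} = - \frac{65667}{\left(-50\right) \frac{1}{-279}} = - \frac{65667}{\left(-50\right) \left(- \frac{1}{279}\right)} = - \frac{65667}{\frac{50}{279}} = \left(-65667\right) \frac{279}{50} = - \frac{18321093}{50}$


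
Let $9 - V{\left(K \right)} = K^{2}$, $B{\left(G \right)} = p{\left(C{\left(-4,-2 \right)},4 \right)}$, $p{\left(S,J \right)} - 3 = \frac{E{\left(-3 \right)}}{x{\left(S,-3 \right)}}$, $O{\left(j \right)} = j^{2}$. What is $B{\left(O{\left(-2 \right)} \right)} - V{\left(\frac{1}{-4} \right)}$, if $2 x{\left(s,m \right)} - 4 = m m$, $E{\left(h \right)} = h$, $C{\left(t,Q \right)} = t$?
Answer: $- \frac{1331}{208} \approx -6.399$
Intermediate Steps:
$x{\left(s,m \right)} = 2 + \frac{m^{2}}{2}$ ($x{\left(s,m \right)} = 2 + \frac{m m}{2} = 2 + \frac{m^{2}}{2}$)
$p{\left(S,J \right)} = \frac{33}{13}$ ($p{\left(S,J \right)} = 3 - \frac{3}{2 + \frac{\left(-3\right)^{2}}{2}} = 3 - \frac{3}{2 + \frac{1}{2} \cdot 9} = 3 - \frac{3}{2 + \frac{9}{2}} = 3 - \frac{3}{\frac{13}{2}} = 3 - \frac{6}{13} = \frac{33}{13}$)
$B{\left(G \right)} = \frac{33}{13}$
$V{\left(K \right)} = 9 - K^{2}$
$B{\left(O{\left(-2 \right)} \right)} - V{\left(\frac{1}{-4} \right)} = \frac{33}{13} - \left(9 - \left(\frac{1}{-4}\right)^{2}\right) = \frac{33}{13} - \left(9 - \left(- \frac{1}{4}\right)^{2}\right) = \frac{33}{13} - \left(9 - \frac{1}{16}\right) = \frac{33}{13} - \frac{143}{16} = - \frac{1331}{208}$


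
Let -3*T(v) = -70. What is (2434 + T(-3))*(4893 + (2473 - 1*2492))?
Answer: 35931128/3 ≈ 1.1977e+7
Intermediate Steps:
T(v) = 70/3 (T(v) = -1/3*(-70) = 70/3)
(2434 + T(-3))*(4893 + (2473 - 1*2492)) = (2434 + 70/3)*(4893 + (2473 - 1*2492)) = 7372*(4893 + (2473 - 2492))/3 = 7372*(4893 - 19)/3 = (7372/3)*4874 = 35931128/3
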